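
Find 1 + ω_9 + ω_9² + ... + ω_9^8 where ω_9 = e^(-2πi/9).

Sum of all nth roots of unity equals 0 for n > 1 (geometric series with r ≠ 1).

0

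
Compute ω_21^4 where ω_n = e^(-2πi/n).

ω_21^4 = e^(-2πi·4/21)
= cos(-2π·4/21) + i·sin(-2π·4/21)
= cos(-8π/21) + i·sin(-8π/21)

ω_21^4 = cos(-8π/21) + i·sin(-8π/21) = 0.3653-0.9309i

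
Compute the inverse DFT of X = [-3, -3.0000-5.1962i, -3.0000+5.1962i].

x[n] = (1/3) Σ(k=0 to 2) X[k] · e^(2πikn/3)

Computing each x[n]:
x[0] = -3
x[1] = 3
x[2] = -3

x = [-3, 3, -3]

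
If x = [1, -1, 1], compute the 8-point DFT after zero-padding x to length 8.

Original 3-point DFT: [1, 1.0000+1.7321i, 1.0000-1.7321i]
Zero-padded 8-point DFT provides frequency interpolation.

DFT_8([x, 0, ...]) = [1, 0.2929-0.2929i, 1i, 1.7071+1.7071i, 3, 1.7071-1.7071i, -1i, 0.2929+0.2929i]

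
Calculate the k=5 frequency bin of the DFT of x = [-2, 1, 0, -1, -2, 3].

X[5] = Σ(n=0 to 5) x[n] · ω_6^(5n) where ω_6 = e^(-2πi/6)
= (-2)·ω_6^0 + (1)·ω_6^5 + (0)·ω_6^10 + (-1)·ω_6^15 + (-2)·ω_6^20 + (3)·ω_6^25

X[5] = 2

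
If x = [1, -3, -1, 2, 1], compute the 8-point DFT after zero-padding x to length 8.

Original 5-point DFT: [0, -0.4271+5.5676i, 2.9271-0.5020i, 2.9271+0.5020i, -0.4271-5.5676i]
Zero-padded 8-point DFT provides frequency interpolation.

DFT_8([x, 0, ...]) = [0, -3.5355+1.7071i, 3+5i, 3.5355-0.2929i, 2, 3.5355+0.2929i, 3-5i, -3.5355-1.7071i]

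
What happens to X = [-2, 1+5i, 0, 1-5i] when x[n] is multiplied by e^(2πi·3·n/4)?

Modulation property: DFT(ω_4^(-3n)·x[n]) = X[(k-3) mod 4], so circularly shift X by 3 positions.

X[k-3] = [1+5i, 0, 1-5i, -2]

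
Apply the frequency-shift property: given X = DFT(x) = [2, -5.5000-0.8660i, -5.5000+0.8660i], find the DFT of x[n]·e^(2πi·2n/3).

Modulation property: DFT(ω_3^(-2n)·x[n]) = X[(k-2) mod 3], so circularly shift X by 2 positions.

X[k-2] = [-5.5000-0.8660i, -5.5000+0.8660i, 2]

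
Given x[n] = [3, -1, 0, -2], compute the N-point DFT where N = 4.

X[k] = Σ(n=0 to 3) x[n] · ω_4^(nk)
where ω_4 = e^(-2πi/4)

Computing each X[k]:
X[0] = 0
X[1] = 3-1i
X[2] = 6
X[3] = 3+1i

X = [0, 3-1i, 6, 3+1i]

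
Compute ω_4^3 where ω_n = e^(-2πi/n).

ω_4^3 = e^(-2πi·3/4)
= cos(-2π·3/4) + i·sin(-2π·3/4)
= cos(-6π/4) + i·sin(-6π/4)

ω_4^3 = cos(-6π/4) + i·sin(-6π/4) = 1i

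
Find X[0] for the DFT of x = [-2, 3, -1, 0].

X[0] = Σ(n=0 to 3) x[n] · ω_4^0 = Σ x[n]
= (-2) + (3) + (-1) + (0)

X[0] = 0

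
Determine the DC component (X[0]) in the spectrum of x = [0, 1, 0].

X[0] = Σ(n=0 to 2) x[n] · ω_3^0 = Σ x[n]
= (0) + (1) + (0)

X[0] = 1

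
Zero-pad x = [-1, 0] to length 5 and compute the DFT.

Original 2-point DFT: [-1, -1]
Zero-padded 5-point DFT provides frequency interpolation.

DFT_5([x, 0, ...]) = [-1, -1, -1, -1, -1]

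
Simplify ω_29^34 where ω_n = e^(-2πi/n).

Since ω_29^29 = 1, powers reduce modulo 29.
34 mod 29 = 5
So ω_29^34 = ω_29^5 = e^(-2πi·5/29)

ω_29^34 = ω_29^5 = 0.4684-0.8835i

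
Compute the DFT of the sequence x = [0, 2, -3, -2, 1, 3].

X[k] = Σ(n=0 to 5) x[n] · ω_6^(nk)
where ω_6 = e^(-2πi/6)

Computing each X[k]:
X[0] = 1
X[1] = 5.5000+4.3301i
X[2] = -3.5000-2.5981i
X[3] = -5
X[4] = -3.5000+2.5981i
X[5] = 5.5000-4.3301i

X = [1, 5.5000+4.3301i, -3.5000-2.5981i, -5, -3.5000+2.5981i, 5.5000-4.3301i]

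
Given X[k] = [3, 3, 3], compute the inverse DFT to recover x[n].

x[n] = (1/3) Σ(k=0 to 2) X[k] · e^(2πikn/3)

Computing each x[n]:
x[0] = 3
x[1] = 0
x[2] = 0

x = [3, 0, 0]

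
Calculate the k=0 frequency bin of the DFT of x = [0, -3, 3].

X[0] = Σ(n=0 to 2) x[n] · ω_3^0 = Σ x[n]
= (0) + (-3) + (3)

X[0] = 0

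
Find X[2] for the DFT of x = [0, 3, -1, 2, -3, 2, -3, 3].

X[2] = Σ(n=0 to 7) x[n] · ω_8^(2n) where ω_8 = e^(-2πi/8)
= (0)·ω_8^0 + (3)·ω_8^2 + (-1)·ω_8^4 + (2)·ω_8^6 + (-3)·ω_8^8 + (2)·ω_8^10 + (-3)·ω_8^12 + (3)·ω_8^14

X[2] = 1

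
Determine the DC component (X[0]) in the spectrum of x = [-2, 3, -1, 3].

X[0] = Σ(n=0 to 3) x[n] · ω_4^0 = Σ x[n]
= (-2) + (3) + (-1) + (3)

X[0] = 3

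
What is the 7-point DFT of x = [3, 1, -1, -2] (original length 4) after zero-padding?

Original 4-point DFT: [1, 4-3i, 3, 4+3i]
Zero-padded 7-point DFT provides frequency interpolation.

DFT_7([x, 0, ...]) = [1, 5.6479+1.0609i, 2.4315-2.9725i, 1.9206+0.7341i, 1.9206-0.7341i, 2.4315+2.9725i, 5.6479-1.0609i]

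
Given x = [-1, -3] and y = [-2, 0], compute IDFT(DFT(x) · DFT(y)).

(x ⊛ y)[n] = Σ(m=0 to 1) x[m] · y[(n-m) mod 2]

Computing each output sample:
(x ⊛ y)[0] = 2
(x ⊛ y)[1] = 6

x ⊛ y = [2, 6]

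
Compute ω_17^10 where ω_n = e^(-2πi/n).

ω_17^10 = e^(-2πi·10/17)
= cos(-2π·10/17) + i·sin(-2π·10/17)
= cos(-20π/17) + i·sin(-20π/17)

ω_17^10 = cos(-20π/17) + i·sin(-20π/17) = -0.8502+0.5264i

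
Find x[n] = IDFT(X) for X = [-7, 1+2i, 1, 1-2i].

x[n] = (1/4) Σ(k=0 to 3) X[k] · e^(2πikn/4)

Computing each x[n]:
x[0] = -1
x[1] = -3
x[2] = -2
x[3] = -1

x = [-1, -3, -2, -1]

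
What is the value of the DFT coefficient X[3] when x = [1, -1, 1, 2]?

X[3] = Σ(n=0 to 3) x[n] · ω_4^(3n) where ω_4 = e^(-2πi/4)
= (1)·ω_4^0 + (-1)·ω_4^3 + (1)·ω_4^6 + (2)·ω_4^9

X[3] = -3i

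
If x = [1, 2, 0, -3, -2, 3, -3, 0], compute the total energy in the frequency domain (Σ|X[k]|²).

Parseval: Σ|x[n]|² = (1/N)Σ|X[k]|², so Σ|X[k]|² = N·Σ|x[n]|² = 8·36.0000

Σ|X[k]|² = N·Σ|x[n]|² = 8·36.0000 = 288.0000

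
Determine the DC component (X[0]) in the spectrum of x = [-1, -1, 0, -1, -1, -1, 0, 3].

X[0] = Σ(n=0 to 7) x[n] · ω_8^0 = Σ x[n]
= (-1) + (-1) + (0) + (-1) + (-1) + (-1) + (0) + (3)

X[0] = -2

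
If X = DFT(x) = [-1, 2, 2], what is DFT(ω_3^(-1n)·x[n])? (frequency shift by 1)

Modulation property: DFT(ω_3^(-1n)·x[n]) = X[(k-1) mod 3], so circularly shift X by 1 positions.

X[k-1] = [2, -1, 2]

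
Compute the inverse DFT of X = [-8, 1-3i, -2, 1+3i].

x[n] = (1/4) Σ(k=0 to 3) X[k] · e^(2πikn/4)

Computing each x[n]:
x[0] = -2
x[1] = 0
x[2] = -3
x[3] = -3

x = [-2, 0, -3, -3]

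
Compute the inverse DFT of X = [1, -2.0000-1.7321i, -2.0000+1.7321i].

x[n] = (1/3) Σ(k=0 to 2) X[k] · e^(2πikn/3)

Computing each x[n]:
x[0] = -1
x[1] = 2
x[2] = 0

x = [-1, 2, 0]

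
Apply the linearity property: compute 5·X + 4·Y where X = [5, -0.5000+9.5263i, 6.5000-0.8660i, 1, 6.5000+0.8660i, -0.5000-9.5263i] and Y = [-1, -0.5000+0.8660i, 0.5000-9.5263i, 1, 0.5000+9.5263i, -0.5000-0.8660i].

By linearity: DFT(5x + 4y) = 5·DFT(x) + 4·DFT(y)
= 5·[5, -0.5000+9.5263i, 6.5000-0.8660i, 1, 6.5000+0.8660i, -0.5000-9.5263i] + 4·[-1, -0.5000+0.8660i, 0.5000-9.5263i, 1, 0.5000+9.5263i, -0.5000-0.8660i]

Computing element-wise:
Z[0] = 5·(5) + 4·(-1) = 21
Z[1] = 5·(-0.5000+9.5263i) + 4·(-0.5000+0.8660i) = -4.5000+51.0955i
Z[2] = 5·(6.5000-0.8660i) + 4·(0.5000-9.5263i) = 34.5000-42.4352i
Z[3] = 5·(1) + 4·(1) = 9
Z[4] = 5·(6.5000+0.8660i) + 4·(0.5000+9.5263i) = 34.5000+42.4352i
Z[5] = 5·(-0.5000-9.5263i) + 4·(-0.5000-0.8660i) = -4.5000-51.0955i

DFT(5x + 4y) = 5·X + 4·Y = [21, -4.5000+51.0955i, 34.5000-42.4352i, 9, 34.5000+42.4352i, -4.5000-51.0955i]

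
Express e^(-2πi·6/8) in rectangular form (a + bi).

ω_8^6 = e^(-2πi·6/8)
= cos(-2π·6/8) + i·sin(-2π·6/8)
= cos(-12π/8) + i·sin(-12π/8)

ω_8^6 = cos(-12π/8) + i·sin(-12π/8) = 1i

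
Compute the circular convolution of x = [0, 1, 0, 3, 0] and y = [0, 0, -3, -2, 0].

(x ⊛ y)[n] = Σ(m=0 to 4) x[m] · y[(n-m) mod 5]

Computing each output sample:
(x ⊛ y)[0] = -9
(x ⊛ y)[1] = -6
(x ⊛ y)[2] = 0
(x ⊛ y)[3] = -3
(x ⊛ y)[4] = -2

x ⊛ y = [-9, -6, 0, -3, -2]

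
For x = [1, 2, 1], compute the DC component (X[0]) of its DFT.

X[0] = Σ(n=0 to 2) x[n] · ω_3^0 = Σ x[n]
= (1) + (2) + (1)

X[0] = 4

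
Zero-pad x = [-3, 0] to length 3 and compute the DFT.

Original 2-point DFT: [-3, -3]
Zero-padded 3-point DFT provides frequency interpolation.

DFT_3([x, 0, ...]) = [-3, -3, -3]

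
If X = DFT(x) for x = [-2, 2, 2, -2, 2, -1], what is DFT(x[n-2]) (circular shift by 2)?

Time shift by 2: X_shifted[k] = ω_6^(2k) · X[k]
Shifted x = [2, -1, -2, 2, 2, -2]

DFT(x[n-2]) = [1, -1.5000+2.5981i, 5.5000-4.3301i, 3, 5.5000+4.3301i, -1.5000-2.5981i]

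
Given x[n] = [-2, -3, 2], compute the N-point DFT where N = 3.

X[k] = Σ(n=0 to 2) x[n] · ω_3^(nk)
where ω_3 = e^(-2πi/3)

Computing each X[k]:
X[0] = -3
X[1] = -1.5000+4.3301i
X[2] = -1.5000-4.3301i

X = [-3, -1.5000+4.3301i, -1.5000-4.3301i]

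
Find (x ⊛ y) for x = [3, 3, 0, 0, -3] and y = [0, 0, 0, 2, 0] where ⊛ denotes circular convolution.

(x ⊛ y)[n] = Σ(m=0 to 4) x[m] · y[(n-m) mod 5]

Computing each output sample:
(x ⊛ y)[0] = 0
(x ⊛ y)[1] = 0
(x ⊛ y)[2] = -6
(x ⊛ y)[3] = 6
(x ⊛ y)[4] = 6

x ⊛ y = [0, 0, -6, 6, 6]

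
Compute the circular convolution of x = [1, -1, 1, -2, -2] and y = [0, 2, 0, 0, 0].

(x ⊛ y)[n] = Σ(m=0 to 4) x[m] · y[(n-m) mod 5]

Computing each output sample:
(x ⊛ y)[0] = -4
(x ⊛ y)[1] = 2
(x ⊛ y)[2] = -2
(x ⊛ y)[3] = 2
(x ⊛ y)[4] = -4

x ⊛ y = [-4, 2, -2, 2, -4]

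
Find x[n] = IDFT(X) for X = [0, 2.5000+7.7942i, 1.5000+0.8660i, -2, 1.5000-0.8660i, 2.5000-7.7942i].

x[n] = (1/6) Σ(k=0 to 5) X[k] · e^(2πikn/6)

Computing each x[n]:
x[0] = 1
x[1] = -2
x[2] = -3
x[3] = 0
x[4] = 1
x[5] = 3

x = [1, -2, -3, 0, 1, 3]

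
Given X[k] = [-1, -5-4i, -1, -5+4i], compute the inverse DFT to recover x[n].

x[n] = (1/4) Σ(k=0 to 3) X[k] · e^(2πikn/4)

Computing each x[n]:
x[0] = -3
x[1] = 2
x[2] = 2
x[3] = -2

x = [-3, 2, 2, -2]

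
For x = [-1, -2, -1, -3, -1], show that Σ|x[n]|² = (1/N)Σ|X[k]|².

Time domain:
Σ|x[n]|² = |-1|² + |-2|² + |-1|² + |-3|² + |-1|² = 16.0000

Frequency domain:
(1/5)Σ|X[k]|² = (1/5)(|-8|² + |1.3090-0.2245i|² + |0.1910+2.4899i|² + |0.1910-2.4899i|² + |1.3090+0.2245i|²) = (1/5)·80.0000 = 16.0000

Both sides agree, confirming Parseval's theorem.

Σ|x[n]|² = (1/N)Σ|X[k]|² = 16.0000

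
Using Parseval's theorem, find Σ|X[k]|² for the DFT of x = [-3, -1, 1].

Parseval: Σ|x[n]|² = (1/N)Σ|X[k]|², so Σ|X[k]|² = N·Σ|x[n]|² = 3·11.0000

Σ|X[k]|² = N·Σ|x[n]|² = 3·11.0000 = 33.0000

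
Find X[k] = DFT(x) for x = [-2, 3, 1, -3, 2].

X[k] = Σ(n=0 to 4) x[n] · ω_5^(nk)
where ω_5 = e^(-2πi/5)

Computing each X[k]:
X[0] = 1
X[1] = 1.1631-3.3022i
X[2] = -6.6631+3.2164i
X[3] = -6.6631-3.2164i
X[4] = 1.1631+3.3022i

X = [1, 1.1631-3.3022i, -6.6631+3.2164i, -6.6631-3.2164i, 1.1631+3.3022i]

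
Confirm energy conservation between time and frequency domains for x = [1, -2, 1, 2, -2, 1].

Time domain:
Σ|x[n]|² = |1|² + |-2|² + |1|² + |2|² + |-2|² + |1|² = 15.0000

Frequency domain:
(1/6)Σ|X[k]|² = (1/6)(|1|² + |-1|² + |4.0000+5.1962i|² + |-1|² + |4.0000-5.1962i|² + |-1|²) = (1/6)·90.0000 = 15.0000

Both sides agree, confirming Parseval's theorem.

Σ|x[n]|² = (1/N)Σ|X[k]|² = 15.0000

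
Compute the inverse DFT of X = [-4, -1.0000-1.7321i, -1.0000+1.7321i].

x[n] = (1/3) Σ(k=0 to 2) X[k] · e^(2πikn/3)

Computing each x[n]:
x[0] = -2
x[1] = 0
x[2] = -2

x = [-2, 0, -2]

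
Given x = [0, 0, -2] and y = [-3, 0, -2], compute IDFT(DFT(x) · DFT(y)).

(x ⊛ y)[n] = Σ(m=0 to 2) x[m] · y[(n-m) mod 3]

Computing each output sample:
(x ⊛ y)[0] = 0
(x ⊛ y)[1] = 4
(x ⊛ y)[2] = 6

x ⊛ y = [0, 4, 6]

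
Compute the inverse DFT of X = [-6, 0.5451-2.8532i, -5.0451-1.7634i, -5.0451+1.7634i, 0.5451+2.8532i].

x[n] = (1/5) Σ(k=0 to 4) X[k] · e^(2πikn/5)

Computing each x[n]:
x[0] = -3
x[1] = 2
x[2] = -2
x[3] = -2
x[4] = -1

x = [-3, 2, -2, -2, -1]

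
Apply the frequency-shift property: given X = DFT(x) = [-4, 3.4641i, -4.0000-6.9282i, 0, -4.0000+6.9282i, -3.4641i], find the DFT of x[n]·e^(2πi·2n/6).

Modulation property: DFT(ω_6^(-2n)·x[n]) = X[(k-2) mod 6], so circularly shift X by 2 positions.

X[k-2] = [-4.0000+6.9282i, -3.4641i, -4, 3.4641i, -4.0000-6.9282i, 0]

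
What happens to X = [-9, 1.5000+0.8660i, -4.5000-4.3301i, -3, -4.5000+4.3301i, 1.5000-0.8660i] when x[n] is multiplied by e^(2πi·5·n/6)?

Modulation property: DFT(ω_6^(-5n)·x[n]) = X[(k-5) mod 6], so circularly shift X by 5 positions.

X[k-5] = [1.5000+0.8660i, -4.5000-4.3301i, -3, -4.5000+4.3301i, 1.5000-0.8660i, -9]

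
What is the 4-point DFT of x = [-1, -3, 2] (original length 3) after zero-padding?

Original 3-point DFT: [-2, -0.5000+4.3301i, -0.5000-4.3301i]
Zero-padded 4-point DFT provides frequency interpolation.

DFT_4([x, 0, ...]) = [-2, -3+3i, 4, -3-3i]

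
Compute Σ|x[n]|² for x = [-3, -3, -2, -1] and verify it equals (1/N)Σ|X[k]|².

Time domain:
Σ|x[n]|² = |-3|² + |-3|² + |-2|² + |-1|² = 23.0000

Frequency domain:
(1/4)Σ|X[k]|² = (1/4)(|-9|² + |-1+2i|² + |-1|² + |-1-2i|²) = (1/4)·92.0000 = 23.0000

Both sides agree, confirming Parseval's theorem.

Σ|x[n]|² = (1/N)Σ|X[k]|² = 23.0000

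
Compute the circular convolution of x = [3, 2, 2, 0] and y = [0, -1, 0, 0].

(x ⊛ y)[n] = Σ(m=0 to 3) x[m] · y[(n-m) mod 4]

Computing each output sample:
(x ⊛ y)[0] = 0
(x ⊛ y)[1] = -3
(x ⊛ y)[2] = -2
(x ⊛ y)[3] = -2

x ⊛ y = [0, -3, -2, -2]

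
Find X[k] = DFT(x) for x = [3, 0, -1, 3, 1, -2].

X[k] = Σ(n=0 to 5) x[n] · ω_6^(nk)
where ω_6 = e^(-2πi/6)

Computing each X[k]:
X[0] = 4
X[1] = -1
X[2] = 7.0000-3.4641i
X[3] = 2
X[4] = 7.0000+3.4641i
X[5] = -1

X = [4, -1, 7.0000-3.4641i, 2, 7.0000+3.4641i, -1]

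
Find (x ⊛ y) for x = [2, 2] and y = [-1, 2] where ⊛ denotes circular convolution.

(x ⊛ y)[n] = Σ(m=0 to 1) x[m] · y[(n-m) mod 2]

Computing each output sample:
(x ⊛ y)[0] = 2
(x ⊛ y)[1] = 2

x ⊛ y = [2, 2]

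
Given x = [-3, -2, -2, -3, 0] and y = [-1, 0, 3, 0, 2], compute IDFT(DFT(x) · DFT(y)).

(x ⊛ y)[n] = Σ(m=0 to 4) x[m] · y[(n-m) mod 5]

Computing each output sample:
(x ⊛ y)[0] = -10
(x ⊛ y)[1] = -2
(x ⊛ y)[2] = -13
(x ⊛ y)[3] = -3
(x ⊛ y)[4] = -12

x ⊛ y = [-10, -2, -13, -3, -12]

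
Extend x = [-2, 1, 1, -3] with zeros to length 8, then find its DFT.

Original 4-point DFT: [-3, -3-4i, 1, -3+4i]
Zero-padded 8-point DFT provides frequency interpolation.

DFT_8([x, 0, ...]) = [-3, 0.8284+0.4142i, -3-4i, -4.8284+2.4142i, 1, -4.8284-2.4142i, -3+4i, 0.8284-0.4142i]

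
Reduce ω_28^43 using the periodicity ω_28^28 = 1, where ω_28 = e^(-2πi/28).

Since ω_28^28 = 1, powers reduce modulo 28.
43 mod 28 = 15
So ω_28^43 = ω_28^15 = e^(-2πi·15/28)

ω_28^43 = ω_28^15 = -0.9749+0.2225i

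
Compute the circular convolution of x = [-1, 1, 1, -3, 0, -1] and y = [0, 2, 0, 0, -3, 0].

(x ⊛ y)[n] = Σ(m=0 to 5) x[m] · y[(n-m) mod 6]

Computing each output sample:
(x ⊛ y)[0] = -5
(x ⊛ y)[1] = 7
(x ⊛ y)[2] = 2
(x ⊛ y)[3] = 5
(x ⊛ y)[4] = -3
(x ⊛ y)[5] = -3

x ⊛ y = [-5, 7, 2, 5, -3, -3]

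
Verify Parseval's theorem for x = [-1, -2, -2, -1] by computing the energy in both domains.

Time domain:
Σ|x[n]|² = |-1|² + |-2|² + |-2|² + |-1|² = 10.0000

Frequency domain:
(1/4)Σ|X[k]|² = (1/4)(|-6|² + |1+1i|² + |0|² + |1-1i|²) = (1/4)·40.0000 = 10.0000

Both sides agree, confirming Parseval's theorem.

Σ|x[n]|² = (1/N)Σ|X[k]|² = 10.0000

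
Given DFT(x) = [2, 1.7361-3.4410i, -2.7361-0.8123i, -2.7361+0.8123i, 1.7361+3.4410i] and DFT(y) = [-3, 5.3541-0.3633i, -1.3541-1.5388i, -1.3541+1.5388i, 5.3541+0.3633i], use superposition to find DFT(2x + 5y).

By linearity: DFT(2x + 5y) = 2·DFT(x) + 5·DFT(y)
= 2·[2, 1.7361-3.4410i, -2.7361-0.8123i, -2.7361+0.8123i, 1.7361+3.4410i] + 5·[-3, 5.3541-0.3633i, -1.3541-1.5388i, -1.3541+1.5388i, 5.3541+0.3633i]

Computing element-wise:
Z[0] = 2·(2) + 5·(-3) = -11
Z[1] = 2·(1.7361-3.4410i) + 5·(5.3541-0.3633i) = 30.2427-8.6985i
Z[2] = 2·(-2.7361-0.8123i) + 5·(-1.3541-1.5388i) = -12.2427-9.3186i
Z[3] = 2·(-2.7361+0.8123i) + 5·(-1.3541+1.5388i) = -12.2427+9.3186i
Z[4] = 2·(1.7361+3.4410i) + 5·(5.3541+0.3633i) = 30.2427+8.6985i

DFT(2x + 5y) = 2·X + 5·Y = [-11, 30.2427-8.6985i, -12.2427-9.3186i, -12.2427+9.3186i, 30.2427+8.6985i]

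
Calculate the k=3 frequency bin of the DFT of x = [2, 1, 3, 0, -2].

X[3] = Σ(n=0 to 4) x[n] · ω_5^(3n) where ω_5 = e^(-2πi/5)
= (2)·ω_5^0 + (1)·ω_5^3 + (3)·ω_5^6 + (0)·ω_5^9 + (-2)·ω_5^12

X[3] = 3.7361-1.0898i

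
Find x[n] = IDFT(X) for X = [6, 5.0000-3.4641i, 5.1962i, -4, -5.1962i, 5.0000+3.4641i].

x[n] = (1/6) Σ(k=0 to 5) X[k] · e^(2πikn/6)

Computing each x[n]:
x[0] = 2
x[1] = 2
x[2] = 2
x[3] = 0
x[4] = -3
x[5] = 3

x = [2, 2, 2, 0, -3, 3]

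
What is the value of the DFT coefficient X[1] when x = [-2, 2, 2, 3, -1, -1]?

X[1] = Σ(n=0 to 5) x[n] · ω_6^(1n) where ω_6 = e^(-2πi/6)
= (-2)·ω_6^0 + (2)·ω_6^1 + (2)·ω_6^2 + (3)·ω_6^3 + (-1)·ω_6^4 + (-1)·ω_6^5

X[1] = -5.0000-5.1962i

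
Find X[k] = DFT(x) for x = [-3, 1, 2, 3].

X[k] = Σ(n=0 to 3) x[n] · ω_4^(nk)
where ω_4 = e^(-2πi/4)

Computing each X[k]:
X[0] = 3
X[1] = -5+2i
X[2] = -5
X[3] = -5-2i

X = [3, -5+2i, -5, -5-2i]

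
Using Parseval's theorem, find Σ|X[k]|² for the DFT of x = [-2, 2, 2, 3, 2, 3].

Parseval: Σ|x[n]|² = (1/N)Σ|X[k]|², so Σ|X[k]|² = N·Σ|x[n]|² = 6·34.0000

Σ|X[k]|² = N·Σ|x[n]|² = 6·34.0000 = 204.0000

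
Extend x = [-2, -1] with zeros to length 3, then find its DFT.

Original 2-point DFT: [-3, -1]
Zero-padded 3-point DFT provides frequency interpolation.

DFT_3([x, 0, ...]) = [-3, -1.5000+0.8660i, -1.5000-0.8660i]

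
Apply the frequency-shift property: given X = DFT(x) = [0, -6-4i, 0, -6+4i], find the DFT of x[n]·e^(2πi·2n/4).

Modulation property: DFT(ω_4^(-2n)·x[n]) = X[(k-2) mod 4], so circularly shift X by 2 positions.

X[k-2] = [0, -6+4i, 0, -6-4i]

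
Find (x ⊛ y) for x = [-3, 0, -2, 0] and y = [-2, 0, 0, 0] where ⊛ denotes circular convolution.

(x ⊛ y)[n] = Σ(m=0 to 3) x[m] · y[(n-m) mod 4]

Computing each output sample:
(x ⊛ y)[0] = 6
(x ⊛ y)[1] = 0
(x ⊛ y)[2] = 4
(x ⊛ y)[3] = 0

x ⊛ y = [6, 0, 4, 0]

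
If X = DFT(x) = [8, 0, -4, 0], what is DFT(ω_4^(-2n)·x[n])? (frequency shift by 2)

Modulation property: DFT(ω_4^(-2n)·x[n]) = X[(k-2) mod 4], so circularly shift X by 2 positions.

X[k-2] = [-4, 0, 8, 0]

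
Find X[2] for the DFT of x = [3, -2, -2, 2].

X[2] = Σ(n=0 to 3) x[n] · ω_4^(2n) where ω_4 = e^(-2πi/4)
= (3)·ω_4^0 + (-2)·ω_4^2 + (-2)·ω_4^4 + (2)·ω_4^6

X[2] = 1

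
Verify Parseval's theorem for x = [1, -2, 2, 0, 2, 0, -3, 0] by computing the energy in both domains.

Time domain:
Σ|x[n]|² = |1|² + |-2|² + |2|² + |0|² + |2|² + |0|² + |-3|² + |0|² = 22.0000

Frequency domain:
(1/8)Σ|X[k]|² = (1/8)(|0|² + |-2.4142-3.5858i|² + |4+2i|² + |0.4142+6.4142i|² + |4|² + |0.4142-6.4142i|² + |4-2i|² + |-2.4142+3.5858i|²) = (1/8)·176.0000 = 22.0000

Both sides agree, confirming Parseval's theorem.

Σ|x[n]|² = (1/N)Σ|X[k]|² = 22.0000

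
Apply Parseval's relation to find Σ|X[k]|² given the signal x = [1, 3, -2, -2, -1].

Parseval: Σ|x[n]|² = (1/N)Σ|X[k]|², so Σ|X[k]|² = N·Σ|x[n]|² = 5·19.0000

Σ|X[k]|² = N·Σ|x[n]|² = 5·19.0000 = 95.0000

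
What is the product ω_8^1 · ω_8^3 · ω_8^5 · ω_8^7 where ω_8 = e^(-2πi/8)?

The primitive 8th roots of unity are ω_8^k for k coprime to 8: k ∈ {1, 3, 5, 7}
Their product equals the constant term of the cyclotomic polynomial Φ_8(x) up to sign.
For n ≥ 3, the product of all primitive nth roots of unity is 1. (For n=1 it is 1; for n=2 it is -1.)

1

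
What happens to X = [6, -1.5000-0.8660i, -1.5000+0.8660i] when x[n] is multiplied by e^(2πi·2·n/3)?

Modulation property: DFT(ω_3^(-2n)·x[n]) = X[(k-2) mod 3], so circularly shift X by 2 positions.

X[k-2] = [-1.5000-0.8660i, -1.5000+0.8660i, 6]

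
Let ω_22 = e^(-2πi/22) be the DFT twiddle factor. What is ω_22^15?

ω_22^15 = e^(-2πi·15/22)
= cos(-2π·15/22) + i·sin(-2π·15/22)
= cos(-30π/22) + i·sin(-30π/22)

ω_22^15 = cos(-30π/22) + i·sin(-30π/22) = -0.4154+0.9096i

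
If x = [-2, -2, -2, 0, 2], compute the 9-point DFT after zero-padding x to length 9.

Original 5-point DFT: [-4, -0.3820+4.9798i, -2.6180+0.4490i, -2.6180-0.4490i, -0.3820-4.9798i]
Zero-padded 9-point DFT provides frequency interpolation.

DFT_9([x, 0, ...]) = [-4, -5.7588+2.5712i, 1.0642+3.9392i, -1.0000-1.7321i, -1.3054+1.3681i, -1.3054-1.3681i, -1.0000+1.7321i, 1.0642-3.9392i, -5.7588-2.5712i]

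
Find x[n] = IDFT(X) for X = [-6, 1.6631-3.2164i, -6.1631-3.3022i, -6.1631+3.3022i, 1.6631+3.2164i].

x[n] = (1/5) Σ(k=0 to 4) X[k] · e^(2πikn/5)

Computing each x[n]:
x[0] = -3
x[1] = 3
x[2] = -3
x[3] = -2
x[4] = -1

x = [-3, 3, -3, -2, -1]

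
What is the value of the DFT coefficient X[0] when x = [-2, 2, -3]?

X[0] = Σ(n=0 to 2) x[n] · ω_3^0 = Σ x[n]
= (-2) + (2) + (-3)

X[0] = -3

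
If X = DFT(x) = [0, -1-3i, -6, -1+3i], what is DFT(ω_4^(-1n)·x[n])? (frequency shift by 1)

Modulation property: DFT(ω_4^(-1n)·x[n]) = X[(k-1) mod 4], so circularly shift X by 1 positions.

X[k-1] = [-1+3i, 0, -1-3i, -6]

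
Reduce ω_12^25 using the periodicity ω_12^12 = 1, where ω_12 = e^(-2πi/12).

Since ω_12^12 = 1, powers reduce modulo 12.
25 mod 12 = 1
So ω_12^25 = ω_12^1 = e^(-2πi·1/12)

ω_12^25 = ω_12^1 = 0.8660-0.5000i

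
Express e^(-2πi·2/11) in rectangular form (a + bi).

ω_11^2 = e^(-2πi·2/11)
= cos(-2π·2/11) + i·sin(-2π·2/11)
= cos(-4π/11) + i·sin(-4π/11)

ω_11^2 = cos(-4π/11) + i·sin(-4π/11) = 0.4154-0.9096i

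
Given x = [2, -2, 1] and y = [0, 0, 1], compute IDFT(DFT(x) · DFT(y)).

(x ⊛ y)[n] = Σ(m=0 to 2) x[m] · y[(n-m) mod 3]

Computing each output sample:
(x ⊛ y)[0] = -2
(x ⊛ y)[1] = 1
(x ⊛ y)[2] = 2

x ⊛ y = [-2, 1, 2]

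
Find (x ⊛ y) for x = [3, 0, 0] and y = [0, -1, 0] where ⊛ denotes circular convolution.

(x ⊛ y)[n] = Σ(m=0 to 2) x[m] · y[(n-m) mod 3]

Computing each output sample:
(x ⊛ y)[0] = 0
(x ⊛ y)[1] = -3
(x ⊛ y)[2] = 0

x ⊛ y = [0, -3, 0]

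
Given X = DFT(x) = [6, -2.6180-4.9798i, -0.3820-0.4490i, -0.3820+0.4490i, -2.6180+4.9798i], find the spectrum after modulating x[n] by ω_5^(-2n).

Modulation property: DFT(ω_5^(-2n)·x[n]) = X[(k-2) mod 5], so circularly shift X by 2 positions.

X[k-2] = [-0.3820+0.4490i, -2.6180+4.9798i, 6, -2.6180-4.9798i, -0.3820-0.4490i]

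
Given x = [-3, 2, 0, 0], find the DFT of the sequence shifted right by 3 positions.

Time shift by 3: X_shifted[k] = ω_4^(3k) · X[k]
Shifted x = [2, 0, 0, -3]

DFT(x[n-3]) = [-1, 2-3i, 5, 2+3i]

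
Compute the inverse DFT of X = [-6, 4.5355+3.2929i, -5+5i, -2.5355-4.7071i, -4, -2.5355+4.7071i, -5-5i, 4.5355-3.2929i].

x[n] = (1/8) Σ(k=0 to 7) X[k] · e^(2πikn/8)

Computing each x[n]:
x[0] = -2
x[1] = 0
x[2] = -2
x[3] = 0
x[4] = -3
x[5] = -3
x[6] = 2
x[7] = 2

x = [-2, 0, -2, 0, -3, -3, 2, 2]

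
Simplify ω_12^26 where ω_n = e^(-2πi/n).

Since ω_12^12 = 1, powers reduce modulo 12.
26 mod 12 = 2
So ω_12^26 = ω_12^2 = e^(-2πi·2/12)

ω_12^26 = ω_12^2 = 0.5000-0.8660i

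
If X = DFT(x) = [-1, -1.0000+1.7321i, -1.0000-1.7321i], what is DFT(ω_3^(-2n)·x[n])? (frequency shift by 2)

Modulation property: DFT(ω_3^(-2n)·x[n]) = X[(k-2) mod 3], so circularly shift X by 2 positions.

X[k-2] = [-1.0000+1.7321i, -1.0000-1.7321i, -1]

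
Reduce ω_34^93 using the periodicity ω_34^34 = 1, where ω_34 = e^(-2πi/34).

Since ω_34^34 = 1, powers reduce modulo 34.
93 mod 34 = 25
So ω_34^93 = ω_34^25 = e^(-2πi·25/34)

ω_34^93 = ω_34^25 = -0.0923+0.9957i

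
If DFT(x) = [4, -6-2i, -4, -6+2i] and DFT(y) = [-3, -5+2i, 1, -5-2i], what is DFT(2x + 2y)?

By linearity: DFT(2x + 2y) = 2·DFT(x) + 2·DFT(y)
= 2·[4, -6-2i, -4, -6+2i] + 2·[-3, -5+2i, 1, -5-2i]

Computing element-wise:
Z[0] = 2·(4) + 2·(-3) = 2
Z[1] = 2·(-6-2i) + 2·(-5+2i) = -22
Z[2] = 2·(-4) + 2·(1) = -6
Z[3] = 2·(-6+2i) + 2·(-5-2i) = -22

DFT(2x + 2y) = 2·X + 2·Y = [2, -22, -6, -22]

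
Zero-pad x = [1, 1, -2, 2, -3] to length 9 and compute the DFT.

Original 5-point DFT: [-1, 0.3820-1.4531i, 2.6180-6.1554i, 2.6180+6.1554i, 0.3820+1.4531i]
Zero-padded 9-point DFT provides frequency interpolation.

DFT_9([x, 0, ...]) = [-1, 3.2378+0.6208i, -0.2451-0.4971i, 5, -2.9927-6.3141i, -2.9927+6.3141i, 5, -0.2451+0.4971i, 3.2378-0.6208i]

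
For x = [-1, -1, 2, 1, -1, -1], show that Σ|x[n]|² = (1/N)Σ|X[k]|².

Time domain:
Σ|x[n]|² = |-1|² + |-1|² + |2|² + |1|² + |-1|² + |-1|² = 9.0000

Frequency domain:
(1/6)Σ|X[k]|² = (1/6)(|-1|² + |-3.5000-2.5981i|² + |0.5000+2.5981i|² + |1|² + |0.5000-2.5981i|² + |-3.5000+2.5981i|²) = (1/6)·54.0000 = 9.0000

Both sides agree, confirming Parseval's theorem.

Σ|x[n]|² = (1/N)Σ|X[k]|² = 9.0000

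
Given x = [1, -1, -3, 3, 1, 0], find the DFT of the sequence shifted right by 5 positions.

Time shift by 5: X_shifted[k] = ω_6^(5k) · X[k]
Shifted x = [-1, -3, 3, 1, 0, 1]

DFT(x[n-5]) = [1, -4.5000+0.8660i, -0.5000+6.0622i, 3, -0.5000-6.0622i, -4.5000-0.8660i]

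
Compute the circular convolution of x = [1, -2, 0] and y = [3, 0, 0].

(x ⊛ y)[n] = Σ(m=0 to 2) x[m] · y[(n-m) mod 3]

Computing each output sample:
(x ⊛ y)[0] = 3
(x ⊛ y)[1] = -6
(x ⊛ y)[2] = 0

x ⊛ y = [3, -6, 0]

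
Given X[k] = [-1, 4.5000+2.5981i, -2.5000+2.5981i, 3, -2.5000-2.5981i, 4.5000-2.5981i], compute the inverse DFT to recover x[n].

x[n] = (1/6) Σ(k=0 to 5) X[k] · e^(2πikn/6)

Computing each x[n]:
x[0] = 1
x[1] = -1
x[2] = 0
x[3] = -3
x[4] = 0
x[5] = 2

x = [1, -1, 0, -3, 0, 2]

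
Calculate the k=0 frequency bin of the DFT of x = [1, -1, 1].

X[0] = Σ(n=0 to 2) x[n] · ω_3^0 = Σ x[n]
= (1) + (-1) + (1)

X[0] = 1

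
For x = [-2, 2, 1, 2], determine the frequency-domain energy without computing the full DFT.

Parseval: Σ|x[n]|² = (1/N)Σ|X[k]|², so Σ|X[k]|² = N·Σ|x[n]|² = 4·13.0000

Σ|X[k]|² = N·Σ|x[n]|² = 4·13.0000 = 52.0000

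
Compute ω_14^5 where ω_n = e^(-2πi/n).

ω_14^5 = e^(-2πi·5/14)
= cos(-2π·5/14) + i·sin(-2π·5/14)
= cos(-10π/14) + i·sin(-10π/14)

ω_14^5 = cos(-10π/14) + i·sin(-10π/14) = -0.6235-0.7818i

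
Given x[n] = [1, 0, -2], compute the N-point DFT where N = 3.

X[k] = Σ(n=0 to 2) x[n] · ω_3^(nk)
where ω_3 = e^(-2πi/3)

Computing each X[k]:
X[0] = -1
X[1] = 2.0000-1.7321i
X[2] = 2.0000+1.7321i

X = [-1, 2.0000-1.7321i, 2.0000+1.7321i]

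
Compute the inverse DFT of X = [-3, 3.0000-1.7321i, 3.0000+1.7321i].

x[n] = (1/3) Σ(k=0 to 2) X[k] · e^(2πikn/3)

Computing each x[n]:
x[0] = 1
x[1] = -1
x[2] = -3

x = [1, -1, -3]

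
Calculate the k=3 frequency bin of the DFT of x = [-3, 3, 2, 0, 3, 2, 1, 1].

X[3] = Σ(n=0 to 7) x[n] · ω_8^(3n) where ω_8 = e^(-2πi/8)
= (-3)·ω_8^0 + (3)·ω_8^3 + (2)·ω_8^6 + (0)·ω_8^9 + (3)·ω_8^12 + (2)·ω_8^15 + (1)·ω_8^18 + (1)·ω_8^21

X[3] = -7.4142+1.0000i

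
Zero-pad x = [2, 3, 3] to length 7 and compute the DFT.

Original 3-point DFT: [8, -1, -1]
Zero-padded 7-point DFT provides frequency interpolation.

DFT_7([x, 0, ...]) = [8, 3.2029-5.2703i, -1.3705-1.6231i, 1.1676+1.0438i, 1.1676-1.0438i, -1.3705+1.6231i, 3.2029+5.2703i]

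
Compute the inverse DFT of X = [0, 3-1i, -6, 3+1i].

x[n] = (1/4) Σ(k=0 to 3) X[k] · e^(2πikn/4)

Computing each x[n]:
x[0] = 0
x[1] = 2
x[2] = -3
x[3] = 1

x = [0, 2, -3, 1]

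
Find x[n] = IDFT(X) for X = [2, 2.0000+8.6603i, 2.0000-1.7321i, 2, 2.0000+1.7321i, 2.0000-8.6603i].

x[n] = (1/6) Σ(k=0 to 5) X[k] · e^(2πikn/6)

Computing each x[n]:
x[0] = 2
x[1] = -2
x[2] = -3
x[3] = 0
x[4] = 3
x[5] = 2

x = [2, -2, -3, 0, 3, 2]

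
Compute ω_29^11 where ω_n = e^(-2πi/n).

ω_29^11 = e^(-2πi·11/29)
= cos(-2π·11/29) + i·sin(-2π·11/29)
= cos(-22π/29) + i·sin(-22π/29)

ω_29^11 = cos(-22π/29) + i·sin(-22π/29) = -0.7260-0.6877i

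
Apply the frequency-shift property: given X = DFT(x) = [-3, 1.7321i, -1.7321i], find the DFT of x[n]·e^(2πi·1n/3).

Modulation property: DFT(ω_3^(-1n)·x[n]) = X[(k-1) mod 3], so circularly shift X by 1 positions.

X[k-1] = [-1.7321i, -3, 1.7321i]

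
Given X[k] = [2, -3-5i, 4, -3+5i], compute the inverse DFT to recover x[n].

x[n] = (1/4) Σ(k=0 to 3) X[k] · e^(2πikn/4)

Computing each x[n]:
x[0] = 0
x[1] = 2
x[2] = 3
x[3] = -3

x = [0, 2, 3, -3]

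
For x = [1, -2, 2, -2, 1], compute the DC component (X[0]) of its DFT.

X[0] = Σ(n=0 to 4) x[n] · ω_5^0 = Σ x[n]
= (1) + (-2) + (2) + (-2) + (1)

X[0] = 0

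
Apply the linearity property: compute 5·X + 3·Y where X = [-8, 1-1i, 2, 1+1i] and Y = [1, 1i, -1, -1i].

By linearity: DFT(5x + 3y) = 5·DFT(x) + 3·DFT(y)
= 5·[-8, 1-1i, 2, 1+1i] + 3·[1, 1i, -1, -1i]

Computing element-wise:
Z[0] = 5·(-8) + 3·(1) = -37
Z[1] = 5·(1-1i) + 3·(1i) = 5-2i
Z[2] = 5·(2) + 3·(-1) = 7
Z[3] = 5·(1+1i) + 3·(-1i) = 5+2i

DFT(5x + 3y) = 5·X + 3·Y = [-37, 5-2i, 7, 5+2i]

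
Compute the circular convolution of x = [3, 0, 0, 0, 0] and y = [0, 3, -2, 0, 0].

(x ⊛ y)[n] = Σ(m=0 to 4) x[m] · y[(n-m) mod 5]

Computing each output sample:
(x ⊛ y)[0] = 0
(x ⊛ y)[1] = 9
(x ⊛ y)[2] = -6
(x ⊛ y)[3] = 0
(x ⊛ y)[4] = 0

x ⊛ y = [0, 9, -6, 0, 0]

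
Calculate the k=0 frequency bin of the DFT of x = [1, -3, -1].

X[0] = Σ(n=0 to 2) x[n] · ω_3^0 = Σ x[n]
= (1) + (-3) + (-1)

X[0] = -3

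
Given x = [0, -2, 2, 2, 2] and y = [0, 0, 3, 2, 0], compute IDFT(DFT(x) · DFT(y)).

(x ⊛ y)[n] = Σ(m=0 to 4) x[m] · y[(n-m) mod 5]

Computing each output sample:
(x ⊛ y)[0] = 10
(x ⊛ y)[1] = 10
(x ⊛ y)[2] = 4
(x ⊛ y)[3] = -6
(x ⊛ y)[4] = 2

x ⊛ y = [10, 10, 4, -6, 2]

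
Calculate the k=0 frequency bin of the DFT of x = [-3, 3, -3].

X[0] = Σ(n=0 to 2) x[n] · ω_3^0 = Σ x[n]
= (-3) + (3) + (-3)

X[0] = -3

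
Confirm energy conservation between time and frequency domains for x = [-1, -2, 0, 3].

Time domain:
Σ|x[n]|² = |-1|² + |-2|² + |0|² + |3|² = 14.0000

Frequency domain:
(1/4)Σ|X[k]|² = (1/4)(|0|² + |-1+5i|² + |-2|² + |-1-5i|²) = (1/4)·56.0000 = 14.0000

Both sides agree, confirming Parseval's theorem.

Σ|x[n]|² = (1/N)Σ|X[k]|² = 14.0000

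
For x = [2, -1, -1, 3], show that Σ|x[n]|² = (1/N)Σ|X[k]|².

Time domain:
Σ|x[n]|² = |2|² + |-1|² + |-1|² + |3|² = 15.0000

Frequency domain:
(1/4)Σ|X[k]|² = (1/4)(|3|² + |3+4i|² + |-1|² + |3-4i|²) = (1/4)·60.0000 = 15.0000

Both sides agree, confirming Parseval's theorem.

Σ|x[n]|² = (1/N)Σ|X[k]|² = 15.0000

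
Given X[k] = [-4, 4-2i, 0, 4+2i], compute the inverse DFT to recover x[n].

x[n] = (1/4) Σ(k=0 to 3) X[k] · e^(2πikn/4)

Computing each x[n]:
x[0] = 1
x[1] = 0
x[2] = -3
x[3] = -2

x = [1, 0, -3, -2]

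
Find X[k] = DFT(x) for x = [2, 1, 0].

X[k] = Σ(n=0 to 2) x[n] · ω_3^(nk)
where ω_3 = e^(-2πi/3)

Computing each X[k]:
X[0] = 3
X[1] = 1.5000-0.8660i
X[2] = 1.5000+0.8660i

X = [3, 1.5000-0.8660i, 1.5000+0.8660i]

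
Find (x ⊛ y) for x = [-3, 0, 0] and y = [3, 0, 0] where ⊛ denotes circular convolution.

(x ⊛ y)[n] = Σ(m=0 to 2) x[m] · y[(n-m) mod 3]

Computing each output sample:
(x ⊛ y)[0] = -9
(x ⊛ y)[1] = 0
(x ⊛ y)[2] = 0

x ⊛ y = [-9, 0, 0]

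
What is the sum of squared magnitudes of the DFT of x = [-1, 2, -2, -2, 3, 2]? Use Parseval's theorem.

Parseval: Σ|x[n]|² = (1/N)Σ|X[k]|², so Σ|X[k]|² = N·Σ|x[n]|² = 6·26.0000

Σ|X[k]|² = N·Σ|x[n]|² = 6·26.0000 = 156.0000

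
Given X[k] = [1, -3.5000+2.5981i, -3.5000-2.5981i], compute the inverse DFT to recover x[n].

x[n] = (1/3) Σ(k=0 to 2) X[k] · e^(2πikn/3)

Computing each x[n]:
x[0] = -2
x[1] = 0
x[2] = 3

x = [-2, 0, 3]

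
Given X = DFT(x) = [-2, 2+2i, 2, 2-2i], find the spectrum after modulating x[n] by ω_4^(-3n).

Modulation property: DFT(ω_4^(-3n)·x[n]) = X[(k-3) mod 4], so circularly shift X by 3 positions.

X[k-3] = [2+2i, 2, 2-2i, -2]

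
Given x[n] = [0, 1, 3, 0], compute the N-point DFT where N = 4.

X[k] = Σ(n=0 to 3) x[n] · ω_4^(nk)
where ω_4 = e^(-2πi/4)

Computing each X[k]:
X[0] = 4
X[1] = -3-1i
X[2] = 2
X[3] = -3+1i

X = [4, -3-1i, 2, -3+1i]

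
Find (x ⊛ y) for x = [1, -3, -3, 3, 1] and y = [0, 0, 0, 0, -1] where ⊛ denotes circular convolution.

(x ⊛ y)[n] = Σ(m=0 to 4) x[m] · y[(n-m) mod 5]

Computing each output sample:
(x ⊛ y)[0] = 3
(x ⊛ y)[1] = 3
(x ⊛ y)[2] = -3
(x ⊛ y)[3] = -1
(x ⊛ y)[4] = -1

x ⊛ y = [3, 3, -3, -1, -1]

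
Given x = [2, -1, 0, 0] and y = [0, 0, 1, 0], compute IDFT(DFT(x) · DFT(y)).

(x ⊛ y)[n] = Σ(m=0 to 3) x[m] · y[(n-m) mod 4]

Computing each output sample:
(x ⊛ y)[0] = 0
(x ⊛ y)[1] = 0
(x ⊛ y)[2] = 2
(x ⊛ y)[3] = -1

x ⊛ y = [0, 0, 2, -1]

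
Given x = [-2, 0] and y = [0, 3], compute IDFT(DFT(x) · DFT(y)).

(x ⊛ y)[n] = Σ(m=0 to 1) x[m] · y[(n-m) mod 2]

Computing each output sample:
(x ⊛ y)[0] = 0
(x ⊛ y)[1] = -6

x ⊛ y = [0, -6]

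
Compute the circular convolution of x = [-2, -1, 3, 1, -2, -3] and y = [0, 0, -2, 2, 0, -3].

(x ⊛ y)[n] = Σ(m=0 to 5) x[m] · y[(n-m) mod 6]

Computing each output sample:
(x ⊛ y)[0] = 9
(x ⊛ y)[1] = -7
(x ⊛ y)[2] = -5
(x ⊛ y)[3] = 4
(x ⊛ y)[4] = 1
(x ⊛ y)[5] = 10

x ⊛ y = [9, -7, -5, 4, 1, 10]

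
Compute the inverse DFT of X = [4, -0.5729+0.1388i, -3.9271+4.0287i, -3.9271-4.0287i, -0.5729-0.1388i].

x[n] = (1/5) Σ(k=0 to 4) X[k] · e^(2πikn/5)

Computing each x[n]:
x[0] = -1
x[1] = 1
x[2] = 2
x[3] = -1
x[4] = 3

x = [-1, 1, 2, -1, 3]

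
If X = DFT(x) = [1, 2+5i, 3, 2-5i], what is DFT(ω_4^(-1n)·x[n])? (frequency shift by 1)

Modulation property: DFT(ω_4^(-1n)·x[n]) = X[(k-1) mod 4], so circularly shift X by 1 positions.

X[k-1] = [2-5i, 1, 2+5i, 3]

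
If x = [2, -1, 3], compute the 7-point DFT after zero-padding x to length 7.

Original 3-point DFT: [4, 1.0000+3.4641i, 1.0000-3.4641i]
Zero-padded 7-point DFT provides frequency interpolation.

DFT_7([x, 0, ...]) = [4, 0.7089-2.1430i, -0.4804+2.2766i, 4.7714+2.7794i, 4.7714-2.7794i, -0.4804-2.2766i, 0.7089+2.1430i]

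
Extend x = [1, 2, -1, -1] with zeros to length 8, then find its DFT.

Original 4-point DFT: [1, 2-3i, -1, 2+3i]
Zero-padded 8-point DFT provides frequency interpolation.

DFT_8([x, 0, ...]) = [1, 3.1213+0.2929i, 2-3i, -1.1213-1.7071i, -1, -1.1213+1.7071i, 2+3i, 3.1213-0.2929i]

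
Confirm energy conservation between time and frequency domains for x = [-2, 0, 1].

Time domain:
Σ|x[n]|² = |-2|² + |0|² + |1|² = 5.0000

Frequency domain:
(1/3)Σ|X[k]|² = (1/3)(|-1|² + |-2.5000+0.8660i|² + |-2.5000-0.8660i|²) = (1/3)·15.0000 = 5.0000

Both sides agree, confirming Parseval's theorem.

Σ|x[n]|² = (1/N)Σ|X[k]|² = 5.0000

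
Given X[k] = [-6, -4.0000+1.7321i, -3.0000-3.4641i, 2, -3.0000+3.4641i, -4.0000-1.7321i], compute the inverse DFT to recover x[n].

x[n] = (1/6) Σ(k=0 to 5) X[k] · e^(2πikn/6)

Computing each x[n]:
x[0] = -3
x[1] = -1
x[2] = -1
x[3] = -1
x[4] = 2
x[5] = -2

x = [-3, -1, -1, -1, 2, -2]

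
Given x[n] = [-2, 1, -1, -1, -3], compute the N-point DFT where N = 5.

X[k] = Σ(n=0 to 4) x[n] · ω_5^(nk)
where ω_5 = e^(-2πi/5)

Computing each X[k]:
X[0] = -6
X[1] = -1.0000-3.8042i
X[2] = -1.0000-2.3511i
X[3] = -1.0000+2.3511i
X[4] = -1.0000+3.8042i

X = [-6, -1.0000-3.8042i, -1.0000-2.3511i, -1.0000+2.3511i, -1.0000+3.8042i]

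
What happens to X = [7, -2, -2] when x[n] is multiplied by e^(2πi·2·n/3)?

Modulation property: DFT(ω_3^(-2n)·x[n]) = X[(k-2) mod 3], so circularly shift X by 2 positions.

X[k-2] = [-2, -2, 7]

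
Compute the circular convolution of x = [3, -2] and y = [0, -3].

(x ⊛ y)[n] = Σ(m=0 to 1) x[m] · y[(n-m) mod 2]

Computing each output sample:
(x ⊛ y)[0] = 6
(x ⊛ y)[1] = -9

x ⊛ y = [6, -9]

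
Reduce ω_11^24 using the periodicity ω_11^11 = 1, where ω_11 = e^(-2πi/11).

Since ω_11^11 = 1, powers reduce modulo 11.
24 mod 11 = 2
So ω_11^24 = ω_11^2 = e^(-2πi·2/11)

ω_11^24 = ω_11^2 = 0.4154-0.9096i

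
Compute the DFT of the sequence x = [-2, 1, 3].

X[k] = Σ(n=0 to 2) x[n] · ω_3^(nk)
where ω_3 = e^(-2πi/3)

Computing each X[k]:
X[0] = 2
X[1] = -4.0000+1.7321i
X[2] = -4.0000-1.7321i

X = [2, -4.0000+1.7321i, -4.0000-1.7321i]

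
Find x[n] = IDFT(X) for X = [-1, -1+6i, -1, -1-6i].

x[n] = (1/4) Σ(k=0 to 3) X[k] · e^(2πikn/4)

Computing each x[n]:
x[0] = -1
x[1] = -3
x[2] = 0
x[3] = 3

x = [-1, -3, 0, 3]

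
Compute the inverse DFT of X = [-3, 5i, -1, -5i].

x[n] = (1/4) Σ(k=0 to 3) X[k] · e^(2πikn/4)

Computing each x[n]:
x[0] = -1
x[1] = -3
x[2] = -1
x[3] = 2

x = [-1, -3, -1, 2]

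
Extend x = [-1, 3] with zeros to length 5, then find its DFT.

Original 2-point DFT: [2, -4]
Zero-padded 5-point DFT provides frequency interpolation.

DFT_5([x, 0, ...]) = [2, -0.0729-2.8532i, -3.4271-1.7634i, -3.4271+1.7634i, -0.0729+2.8532i]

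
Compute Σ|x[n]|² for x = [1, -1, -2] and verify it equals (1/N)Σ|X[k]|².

Time domain:
Σ|x[n]|² = |1|² + |-1|² + |-2|² = 6.0000

Frequency domain:
(1/3)Σ|X[k]|² = (1/3)(|-2|² + |2.5000-0.8660i|² + |2.5000+0.8660i|²) = (1/3)·18.0000 = 6.0000

Both sides agree, confirming Parseval's theorem.

Σ|x[n]|² = (1/N)Σ|X[k]|² = 6.0000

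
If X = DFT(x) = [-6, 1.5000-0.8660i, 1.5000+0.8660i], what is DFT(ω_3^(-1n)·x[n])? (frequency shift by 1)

Modulation property: DFT(ω_3^(-1n)·x[n]) = X[(k-1) mod 3], so circularly shift X by 1 positions.

X[k-1] = [1.5000+0.8660i, -6, 1.5000-0.8660i]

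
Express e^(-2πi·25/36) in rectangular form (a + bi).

ω_36^25 = e^(-2πi·25/36)
= cos(-2π·25/36) + i·sin(-2π·25/36)
= cos(-50π/36) + i·sin(-50π/36)

ω_36^25 = cos(-50π/36) + i·sin(-50π/36) = -0.3420+0.9397i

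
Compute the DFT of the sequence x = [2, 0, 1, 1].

X[k] = Σ(n=0 to 3) x[n] · ω_4^(nk)
where ω_4 = e^(-2πi/4)

Computing each X[k]:
X[0] = 4
X[1] = 1+1i
X[2] = 2
X[3] = 1-1i

X = [4, 1+1i, 2, 1-1i]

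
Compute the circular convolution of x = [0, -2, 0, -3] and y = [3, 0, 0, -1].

(x ⊛ y)[n] = Σ(m=0 to 3) x[m] · y[(n-m) mod 4]

Computing each output sample:
(x ⊛ y)[0] = 2
(x ⊛ y)[1] = -6
(x ⊛ y)[2] = 3
(x ⊛ y)[3] = -9

x ⊛ y = [2, -6, 3, -9]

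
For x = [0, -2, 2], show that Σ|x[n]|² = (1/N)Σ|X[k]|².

Time domain:
Σ|x[n]|² = |0|² + |-2|² + |2|² = 8.0000

Frequency domain:
(1/3)Σ|X[k]|² = (1/3)(|0|² + |3.4641i|² + |-3.4641i|²) = (1/3)·24.0000 = 8.0000

Both sides agree, confirming Parseval's theorem.

Σ|x[n]|² = (1/N)Σ|X[k]|² = 8.0000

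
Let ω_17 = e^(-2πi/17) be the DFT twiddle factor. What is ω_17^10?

ω_17^10 = e^(-2πi·10/17)
= cos(-2π·10/17) + i·sin(-2π·10/17)
= cos(-20π/17) + i·sin(-20π/17)

ω_17^10 = cos(-20π/17) + i·sin(-20π/17) = -0.8502+0.5264i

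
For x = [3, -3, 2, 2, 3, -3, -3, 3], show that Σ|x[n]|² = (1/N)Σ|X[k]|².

Time domain:
Σ|x[n]|² = |3|² + |-3|² + |2|² + |2|² + |3|² + |-3|² + |-3|² + |3|² = 62.0000

Frequency domain:
(1/8)Σ|X[k]|² = (1/8)(|4|² + |0.7071-4.2929i|² + |7+11i|² + |-0.7071+5.7071i|² + |6|² + |-0.7071-5.7071i|² + |7-11i|² + |0.7071+4.2929i|²) = (1/8)·496.0000 = 62.0000

Both sides agree, confirming Parseval's theorem.

Σ|x[n]|² = (1/N)Σ|X[k]|² = 62.0000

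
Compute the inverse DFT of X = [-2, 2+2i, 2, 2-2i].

x[n] = (1/4) Σ(k=0 to 3) X[k] · e^(2πikn/4)

Computing each x[n]:
x[0] = 1
x[1] = -2
x[2] = -1
x[3] = 0

x = [1, -2, -1, 0]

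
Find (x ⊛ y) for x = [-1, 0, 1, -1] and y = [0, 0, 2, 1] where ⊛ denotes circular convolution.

(x ⊛ y)[n] = Σ(m=0 to 3) x[m] · y[(n-m) mod 4]

Computing each output sample:
(x ⊛ y)[0] = 2
(x ⊛ y)[1] = -1
(x ⊛ y)[2] = -3
(x ⊛ y)[3] = -1

x ⊛ y = [2, -1, -3, -1]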